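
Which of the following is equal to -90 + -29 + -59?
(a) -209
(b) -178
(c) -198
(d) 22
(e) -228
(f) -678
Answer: b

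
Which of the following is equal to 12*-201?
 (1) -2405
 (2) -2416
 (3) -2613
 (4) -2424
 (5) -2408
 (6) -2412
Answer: 6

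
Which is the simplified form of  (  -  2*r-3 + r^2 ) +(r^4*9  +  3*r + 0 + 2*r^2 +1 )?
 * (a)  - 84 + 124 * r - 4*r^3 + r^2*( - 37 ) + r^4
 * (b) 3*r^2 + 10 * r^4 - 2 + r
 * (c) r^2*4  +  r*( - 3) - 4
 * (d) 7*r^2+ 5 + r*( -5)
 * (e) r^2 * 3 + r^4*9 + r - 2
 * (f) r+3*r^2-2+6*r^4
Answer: e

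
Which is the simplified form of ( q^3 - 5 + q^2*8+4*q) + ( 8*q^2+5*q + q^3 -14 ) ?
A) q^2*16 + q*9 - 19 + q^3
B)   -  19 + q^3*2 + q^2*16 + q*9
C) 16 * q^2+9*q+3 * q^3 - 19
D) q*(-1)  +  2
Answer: B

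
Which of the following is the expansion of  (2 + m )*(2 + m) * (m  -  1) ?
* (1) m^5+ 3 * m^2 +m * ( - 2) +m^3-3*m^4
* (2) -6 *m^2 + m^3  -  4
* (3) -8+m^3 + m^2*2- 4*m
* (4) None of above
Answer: 4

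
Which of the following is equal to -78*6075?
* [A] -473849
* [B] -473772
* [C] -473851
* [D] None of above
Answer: D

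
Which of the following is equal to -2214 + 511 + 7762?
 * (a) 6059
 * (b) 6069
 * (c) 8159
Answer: a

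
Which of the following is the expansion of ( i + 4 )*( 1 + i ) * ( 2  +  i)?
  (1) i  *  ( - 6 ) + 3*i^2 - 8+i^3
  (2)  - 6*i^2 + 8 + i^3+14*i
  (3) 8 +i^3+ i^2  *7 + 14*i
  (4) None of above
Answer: 3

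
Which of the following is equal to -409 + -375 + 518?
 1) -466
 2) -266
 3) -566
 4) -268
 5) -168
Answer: 2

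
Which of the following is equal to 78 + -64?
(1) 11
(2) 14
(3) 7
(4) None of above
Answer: 2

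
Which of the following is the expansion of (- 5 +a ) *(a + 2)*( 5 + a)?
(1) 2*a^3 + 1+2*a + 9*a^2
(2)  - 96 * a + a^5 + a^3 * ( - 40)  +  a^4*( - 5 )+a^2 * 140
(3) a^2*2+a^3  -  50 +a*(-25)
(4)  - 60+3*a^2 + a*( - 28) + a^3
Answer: 3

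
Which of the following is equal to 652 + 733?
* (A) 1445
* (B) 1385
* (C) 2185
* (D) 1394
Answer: B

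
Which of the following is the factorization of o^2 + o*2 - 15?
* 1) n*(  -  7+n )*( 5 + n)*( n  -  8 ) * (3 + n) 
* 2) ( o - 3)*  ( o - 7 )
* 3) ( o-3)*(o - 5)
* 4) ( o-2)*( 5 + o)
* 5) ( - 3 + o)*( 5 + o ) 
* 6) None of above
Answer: 5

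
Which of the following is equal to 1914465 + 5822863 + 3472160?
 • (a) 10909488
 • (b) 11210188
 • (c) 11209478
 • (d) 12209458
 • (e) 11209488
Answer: e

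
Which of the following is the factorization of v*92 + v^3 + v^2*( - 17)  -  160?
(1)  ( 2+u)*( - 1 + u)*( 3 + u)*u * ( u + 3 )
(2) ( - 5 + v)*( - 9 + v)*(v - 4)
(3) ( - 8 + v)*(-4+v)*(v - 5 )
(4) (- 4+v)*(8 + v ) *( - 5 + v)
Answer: 3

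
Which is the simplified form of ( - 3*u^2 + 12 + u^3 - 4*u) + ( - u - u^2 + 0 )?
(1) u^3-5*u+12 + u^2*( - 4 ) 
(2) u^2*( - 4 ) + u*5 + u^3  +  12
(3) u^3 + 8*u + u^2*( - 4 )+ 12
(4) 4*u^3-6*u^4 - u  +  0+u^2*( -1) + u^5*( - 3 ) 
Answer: 1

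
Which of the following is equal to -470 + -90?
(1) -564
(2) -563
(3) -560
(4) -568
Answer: 3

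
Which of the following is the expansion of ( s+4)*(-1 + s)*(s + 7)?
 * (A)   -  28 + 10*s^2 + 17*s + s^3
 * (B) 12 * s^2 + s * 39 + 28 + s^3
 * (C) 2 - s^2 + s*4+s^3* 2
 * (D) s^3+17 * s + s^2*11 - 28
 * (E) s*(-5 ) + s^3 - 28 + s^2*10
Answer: A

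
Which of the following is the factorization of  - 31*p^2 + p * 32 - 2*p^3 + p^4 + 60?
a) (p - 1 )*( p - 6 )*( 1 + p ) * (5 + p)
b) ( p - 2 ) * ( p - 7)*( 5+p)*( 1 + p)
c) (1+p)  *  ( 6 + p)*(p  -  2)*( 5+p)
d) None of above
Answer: d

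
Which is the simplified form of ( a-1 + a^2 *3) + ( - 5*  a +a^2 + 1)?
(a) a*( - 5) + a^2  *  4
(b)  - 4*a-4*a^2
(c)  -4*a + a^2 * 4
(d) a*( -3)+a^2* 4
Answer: c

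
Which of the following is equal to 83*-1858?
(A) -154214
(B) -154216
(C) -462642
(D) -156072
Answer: A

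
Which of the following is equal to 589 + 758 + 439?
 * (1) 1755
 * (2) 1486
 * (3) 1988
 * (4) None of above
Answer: 4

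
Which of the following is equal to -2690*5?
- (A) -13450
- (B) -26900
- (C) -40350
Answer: A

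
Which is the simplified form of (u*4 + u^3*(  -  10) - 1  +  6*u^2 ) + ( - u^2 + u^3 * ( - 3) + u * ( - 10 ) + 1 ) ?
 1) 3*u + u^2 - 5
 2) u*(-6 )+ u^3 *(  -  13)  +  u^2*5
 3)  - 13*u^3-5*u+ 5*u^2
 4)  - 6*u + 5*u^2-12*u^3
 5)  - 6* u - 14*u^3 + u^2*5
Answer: 2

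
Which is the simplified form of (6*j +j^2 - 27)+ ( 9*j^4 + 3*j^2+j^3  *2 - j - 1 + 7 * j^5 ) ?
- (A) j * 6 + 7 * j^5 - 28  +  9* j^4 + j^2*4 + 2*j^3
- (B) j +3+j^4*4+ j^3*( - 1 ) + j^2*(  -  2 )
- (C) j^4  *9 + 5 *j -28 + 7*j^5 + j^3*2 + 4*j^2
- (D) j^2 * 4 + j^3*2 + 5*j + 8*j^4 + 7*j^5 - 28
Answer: C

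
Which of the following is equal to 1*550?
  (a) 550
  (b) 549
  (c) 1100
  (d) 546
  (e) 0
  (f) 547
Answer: a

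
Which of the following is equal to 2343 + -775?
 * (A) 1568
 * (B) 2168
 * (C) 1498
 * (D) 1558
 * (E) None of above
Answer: A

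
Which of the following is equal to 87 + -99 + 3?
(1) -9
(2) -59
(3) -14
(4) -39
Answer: 1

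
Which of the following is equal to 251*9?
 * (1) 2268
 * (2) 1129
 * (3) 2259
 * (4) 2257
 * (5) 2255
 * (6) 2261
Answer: 3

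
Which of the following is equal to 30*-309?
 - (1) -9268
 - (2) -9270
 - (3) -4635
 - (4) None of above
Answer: 2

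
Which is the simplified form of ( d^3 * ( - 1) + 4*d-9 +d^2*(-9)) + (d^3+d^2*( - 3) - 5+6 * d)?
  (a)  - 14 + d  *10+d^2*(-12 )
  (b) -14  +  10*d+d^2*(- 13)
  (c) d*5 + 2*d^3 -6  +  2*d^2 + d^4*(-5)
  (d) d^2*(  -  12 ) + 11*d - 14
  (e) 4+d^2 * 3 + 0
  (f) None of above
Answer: a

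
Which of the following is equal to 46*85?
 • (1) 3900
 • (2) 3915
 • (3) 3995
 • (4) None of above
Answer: 4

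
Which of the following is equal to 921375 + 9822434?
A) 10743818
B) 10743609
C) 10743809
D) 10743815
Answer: C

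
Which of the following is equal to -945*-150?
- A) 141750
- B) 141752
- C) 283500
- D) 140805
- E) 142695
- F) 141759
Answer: A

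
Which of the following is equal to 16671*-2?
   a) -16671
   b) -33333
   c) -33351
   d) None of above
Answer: d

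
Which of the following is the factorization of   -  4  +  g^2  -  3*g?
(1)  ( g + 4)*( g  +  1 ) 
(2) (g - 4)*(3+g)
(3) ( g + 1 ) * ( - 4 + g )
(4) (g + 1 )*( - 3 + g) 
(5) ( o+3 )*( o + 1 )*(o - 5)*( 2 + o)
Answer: 3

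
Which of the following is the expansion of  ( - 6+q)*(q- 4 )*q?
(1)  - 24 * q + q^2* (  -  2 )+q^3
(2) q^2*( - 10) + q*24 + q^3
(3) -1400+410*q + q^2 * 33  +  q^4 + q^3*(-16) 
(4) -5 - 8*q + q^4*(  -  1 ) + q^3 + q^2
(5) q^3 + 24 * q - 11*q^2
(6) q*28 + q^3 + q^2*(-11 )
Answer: 2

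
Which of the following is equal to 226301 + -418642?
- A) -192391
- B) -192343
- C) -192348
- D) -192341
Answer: D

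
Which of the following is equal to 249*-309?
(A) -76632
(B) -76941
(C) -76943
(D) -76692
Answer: B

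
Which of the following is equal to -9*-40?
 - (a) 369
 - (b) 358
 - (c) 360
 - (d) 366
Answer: c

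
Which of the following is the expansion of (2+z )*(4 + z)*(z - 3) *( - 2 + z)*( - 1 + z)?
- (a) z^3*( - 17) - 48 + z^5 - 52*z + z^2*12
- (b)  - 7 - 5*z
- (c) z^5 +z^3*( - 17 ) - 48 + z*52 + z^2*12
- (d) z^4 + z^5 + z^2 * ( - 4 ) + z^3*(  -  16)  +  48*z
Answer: c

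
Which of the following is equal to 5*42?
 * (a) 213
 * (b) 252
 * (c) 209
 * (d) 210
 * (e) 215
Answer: d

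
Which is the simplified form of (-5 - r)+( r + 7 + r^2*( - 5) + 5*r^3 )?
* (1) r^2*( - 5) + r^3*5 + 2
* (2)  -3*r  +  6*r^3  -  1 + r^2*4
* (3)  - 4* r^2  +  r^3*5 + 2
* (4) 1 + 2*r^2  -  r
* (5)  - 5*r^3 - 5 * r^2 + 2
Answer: 1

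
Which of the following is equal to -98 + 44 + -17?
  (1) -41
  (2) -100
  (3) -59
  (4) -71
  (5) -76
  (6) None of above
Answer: 4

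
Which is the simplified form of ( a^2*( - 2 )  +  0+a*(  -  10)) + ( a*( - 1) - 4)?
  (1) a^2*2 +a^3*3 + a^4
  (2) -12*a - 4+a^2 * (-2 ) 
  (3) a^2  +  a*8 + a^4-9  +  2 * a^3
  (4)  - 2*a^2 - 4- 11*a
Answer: 4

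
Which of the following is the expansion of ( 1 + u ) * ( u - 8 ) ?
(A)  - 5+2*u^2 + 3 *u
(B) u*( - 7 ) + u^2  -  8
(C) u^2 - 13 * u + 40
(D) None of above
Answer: B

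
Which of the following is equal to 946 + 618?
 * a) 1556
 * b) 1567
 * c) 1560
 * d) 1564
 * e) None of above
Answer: d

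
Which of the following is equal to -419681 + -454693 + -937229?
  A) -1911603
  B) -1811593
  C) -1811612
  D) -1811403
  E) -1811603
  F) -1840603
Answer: E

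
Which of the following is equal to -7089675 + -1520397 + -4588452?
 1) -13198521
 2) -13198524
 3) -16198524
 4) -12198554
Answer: 2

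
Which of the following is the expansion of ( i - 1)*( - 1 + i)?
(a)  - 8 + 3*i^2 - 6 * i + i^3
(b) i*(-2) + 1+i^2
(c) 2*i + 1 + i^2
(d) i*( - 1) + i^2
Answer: b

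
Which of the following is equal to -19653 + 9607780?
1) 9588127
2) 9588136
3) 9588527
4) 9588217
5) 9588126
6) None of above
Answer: 1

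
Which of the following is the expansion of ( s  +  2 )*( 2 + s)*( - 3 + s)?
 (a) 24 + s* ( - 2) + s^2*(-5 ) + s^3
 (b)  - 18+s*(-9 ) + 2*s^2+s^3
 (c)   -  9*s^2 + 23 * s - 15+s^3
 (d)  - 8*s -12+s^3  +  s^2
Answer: d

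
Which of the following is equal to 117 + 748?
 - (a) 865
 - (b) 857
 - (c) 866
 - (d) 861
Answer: a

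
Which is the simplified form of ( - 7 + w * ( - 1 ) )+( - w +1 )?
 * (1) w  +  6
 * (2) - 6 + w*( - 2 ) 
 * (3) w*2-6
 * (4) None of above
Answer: 2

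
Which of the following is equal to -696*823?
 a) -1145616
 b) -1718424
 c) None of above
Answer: c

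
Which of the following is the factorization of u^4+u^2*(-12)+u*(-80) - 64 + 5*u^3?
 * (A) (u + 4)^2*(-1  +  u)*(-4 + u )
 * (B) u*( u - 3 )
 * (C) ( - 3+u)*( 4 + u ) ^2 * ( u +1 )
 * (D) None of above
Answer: D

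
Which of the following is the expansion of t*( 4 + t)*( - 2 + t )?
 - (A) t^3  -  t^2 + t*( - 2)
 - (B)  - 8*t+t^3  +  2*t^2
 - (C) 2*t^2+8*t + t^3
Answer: B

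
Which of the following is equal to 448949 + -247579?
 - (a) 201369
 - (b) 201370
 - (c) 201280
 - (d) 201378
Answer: b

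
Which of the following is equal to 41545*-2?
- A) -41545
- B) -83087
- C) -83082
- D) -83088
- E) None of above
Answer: E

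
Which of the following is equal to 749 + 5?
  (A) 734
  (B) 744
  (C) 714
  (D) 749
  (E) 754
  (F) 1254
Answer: E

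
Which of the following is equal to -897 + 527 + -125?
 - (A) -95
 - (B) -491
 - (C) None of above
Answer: C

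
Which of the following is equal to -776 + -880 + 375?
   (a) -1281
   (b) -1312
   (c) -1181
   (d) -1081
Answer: a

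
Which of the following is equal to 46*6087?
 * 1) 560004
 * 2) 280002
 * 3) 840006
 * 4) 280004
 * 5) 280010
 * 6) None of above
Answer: 2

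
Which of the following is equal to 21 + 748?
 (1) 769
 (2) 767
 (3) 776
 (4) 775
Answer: 1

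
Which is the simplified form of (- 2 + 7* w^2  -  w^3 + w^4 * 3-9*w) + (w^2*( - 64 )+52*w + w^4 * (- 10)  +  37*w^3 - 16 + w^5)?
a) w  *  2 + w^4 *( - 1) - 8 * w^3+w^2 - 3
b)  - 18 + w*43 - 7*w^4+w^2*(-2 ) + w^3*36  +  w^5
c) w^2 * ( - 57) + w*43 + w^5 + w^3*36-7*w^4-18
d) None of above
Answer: c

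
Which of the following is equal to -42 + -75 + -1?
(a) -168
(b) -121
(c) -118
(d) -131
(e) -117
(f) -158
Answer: c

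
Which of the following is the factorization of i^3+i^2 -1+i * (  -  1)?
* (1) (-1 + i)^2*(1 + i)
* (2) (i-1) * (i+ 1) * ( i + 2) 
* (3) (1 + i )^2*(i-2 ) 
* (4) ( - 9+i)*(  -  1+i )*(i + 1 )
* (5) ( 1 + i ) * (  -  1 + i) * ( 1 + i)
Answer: 5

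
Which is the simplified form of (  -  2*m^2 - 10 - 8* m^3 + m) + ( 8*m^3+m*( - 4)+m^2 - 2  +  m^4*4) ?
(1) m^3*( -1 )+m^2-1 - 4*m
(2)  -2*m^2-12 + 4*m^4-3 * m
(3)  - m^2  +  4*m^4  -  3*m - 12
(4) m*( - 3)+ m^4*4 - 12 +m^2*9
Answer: 3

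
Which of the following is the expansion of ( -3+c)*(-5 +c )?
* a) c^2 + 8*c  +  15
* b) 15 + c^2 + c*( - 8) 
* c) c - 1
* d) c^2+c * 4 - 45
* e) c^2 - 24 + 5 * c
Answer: b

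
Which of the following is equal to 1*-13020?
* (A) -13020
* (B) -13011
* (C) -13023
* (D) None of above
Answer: A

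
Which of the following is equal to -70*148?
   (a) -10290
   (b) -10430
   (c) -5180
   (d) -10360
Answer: d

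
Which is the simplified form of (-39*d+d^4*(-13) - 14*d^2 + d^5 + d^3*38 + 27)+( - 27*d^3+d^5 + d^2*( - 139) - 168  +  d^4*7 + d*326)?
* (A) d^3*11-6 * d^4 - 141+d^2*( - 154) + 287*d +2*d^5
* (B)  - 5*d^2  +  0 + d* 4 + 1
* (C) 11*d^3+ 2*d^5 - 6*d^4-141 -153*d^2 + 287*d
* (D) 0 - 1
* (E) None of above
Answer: C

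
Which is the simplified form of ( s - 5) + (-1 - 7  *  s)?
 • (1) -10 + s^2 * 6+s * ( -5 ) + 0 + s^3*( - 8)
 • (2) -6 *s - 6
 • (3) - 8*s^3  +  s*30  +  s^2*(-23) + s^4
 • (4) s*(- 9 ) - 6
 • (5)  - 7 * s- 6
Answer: 2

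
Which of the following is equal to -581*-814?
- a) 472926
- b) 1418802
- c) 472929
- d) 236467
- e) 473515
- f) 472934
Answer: f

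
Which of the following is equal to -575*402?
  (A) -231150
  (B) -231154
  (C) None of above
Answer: A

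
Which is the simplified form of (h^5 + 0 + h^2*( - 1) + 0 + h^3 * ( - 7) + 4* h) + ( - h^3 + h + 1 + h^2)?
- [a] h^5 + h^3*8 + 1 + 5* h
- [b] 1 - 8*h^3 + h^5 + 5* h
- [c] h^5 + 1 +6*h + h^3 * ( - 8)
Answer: b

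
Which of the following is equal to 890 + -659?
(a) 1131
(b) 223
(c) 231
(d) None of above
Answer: c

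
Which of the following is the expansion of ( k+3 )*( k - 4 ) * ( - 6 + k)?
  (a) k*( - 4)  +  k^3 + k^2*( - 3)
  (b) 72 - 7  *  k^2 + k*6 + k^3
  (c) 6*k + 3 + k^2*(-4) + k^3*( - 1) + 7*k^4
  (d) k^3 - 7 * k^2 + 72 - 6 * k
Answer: d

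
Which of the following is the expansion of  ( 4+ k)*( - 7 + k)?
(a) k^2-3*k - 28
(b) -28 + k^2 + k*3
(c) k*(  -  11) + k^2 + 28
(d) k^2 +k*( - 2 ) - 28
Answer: a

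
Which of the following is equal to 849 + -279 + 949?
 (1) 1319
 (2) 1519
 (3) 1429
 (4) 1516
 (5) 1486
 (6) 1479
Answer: 2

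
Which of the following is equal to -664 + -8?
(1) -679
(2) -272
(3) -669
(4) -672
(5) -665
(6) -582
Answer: 4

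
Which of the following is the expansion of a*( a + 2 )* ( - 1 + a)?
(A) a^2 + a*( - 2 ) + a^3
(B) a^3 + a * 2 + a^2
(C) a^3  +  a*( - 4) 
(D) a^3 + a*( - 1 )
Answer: A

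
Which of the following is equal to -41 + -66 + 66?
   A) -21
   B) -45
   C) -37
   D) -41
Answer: D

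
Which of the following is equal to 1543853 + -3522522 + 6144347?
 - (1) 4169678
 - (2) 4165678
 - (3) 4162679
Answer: 2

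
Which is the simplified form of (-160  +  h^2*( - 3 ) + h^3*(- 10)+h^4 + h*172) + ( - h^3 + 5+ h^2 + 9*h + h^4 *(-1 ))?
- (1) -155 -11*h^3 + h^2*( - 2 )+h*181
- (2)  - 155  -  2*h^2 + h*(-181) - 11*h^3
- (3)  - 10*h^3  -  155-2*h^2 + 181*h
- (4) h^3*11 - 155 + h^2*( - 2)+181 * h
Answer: 1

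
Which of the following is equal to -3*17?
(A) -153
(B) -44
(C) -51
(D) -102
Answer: C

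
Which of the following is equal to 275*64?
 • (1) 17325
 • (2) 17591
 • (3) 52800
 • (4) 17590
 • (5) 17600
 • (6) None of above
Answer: 5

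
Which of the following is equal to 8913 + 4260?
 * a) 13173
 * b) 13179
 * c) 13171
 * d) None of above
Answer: a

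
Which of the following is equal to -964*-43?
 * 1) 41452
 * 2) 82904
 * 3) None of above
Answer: 1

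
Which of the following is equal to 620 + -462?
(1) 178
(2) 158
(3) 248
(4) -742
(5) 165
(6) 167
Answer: 2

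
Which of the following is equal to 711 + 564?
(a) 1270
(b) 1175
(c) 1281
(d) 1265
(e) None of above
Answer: e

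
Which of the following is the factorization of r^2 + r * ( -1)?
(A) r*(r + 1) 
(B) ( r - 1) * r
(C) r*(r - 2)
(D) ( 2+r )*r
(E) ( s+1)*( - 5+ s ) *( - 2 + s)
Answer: B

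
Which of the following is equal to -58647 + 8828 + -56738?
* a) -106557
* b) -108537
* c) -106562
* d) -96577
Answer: a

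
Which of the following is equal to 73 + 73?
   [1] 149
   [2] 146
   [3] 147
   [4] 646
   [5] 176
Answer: 2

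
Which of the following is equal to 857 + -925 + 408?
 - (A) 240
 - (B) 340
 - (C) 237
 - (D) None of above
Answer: B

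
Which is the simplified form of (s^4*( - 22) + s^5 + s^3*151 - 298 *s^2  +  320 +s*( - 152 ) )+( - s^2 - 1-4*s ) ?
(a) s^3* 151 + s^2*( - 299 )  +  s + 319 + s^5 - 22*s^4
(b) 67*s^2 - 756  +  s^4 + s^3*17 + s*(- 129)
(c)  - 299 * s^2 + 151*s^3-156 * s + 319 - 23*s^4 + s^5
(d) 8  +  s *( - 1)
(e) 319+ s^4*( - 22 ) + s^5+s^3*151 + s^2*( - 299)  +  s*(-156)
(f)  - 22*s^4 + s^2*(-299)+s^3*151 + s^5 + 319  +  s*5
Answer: e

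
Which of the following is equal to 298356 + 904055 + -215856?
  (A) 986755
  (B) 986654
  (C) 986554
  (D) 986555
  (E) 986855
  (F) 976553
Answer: D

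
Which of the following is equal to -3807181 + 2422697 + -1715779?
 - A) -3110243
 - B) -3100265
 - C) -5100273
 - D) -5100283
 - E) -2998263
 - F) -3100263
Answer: F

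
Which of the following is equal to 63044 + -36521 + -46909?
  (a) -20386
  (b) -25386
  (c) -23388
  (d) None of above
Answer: a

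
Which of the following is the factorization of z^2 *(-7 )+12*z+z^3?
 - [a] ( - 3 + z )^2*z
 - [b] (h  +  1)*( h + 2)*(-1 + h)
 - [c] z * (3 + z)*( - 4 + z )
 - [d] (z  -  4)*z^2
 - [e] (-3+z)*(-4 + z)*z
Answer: e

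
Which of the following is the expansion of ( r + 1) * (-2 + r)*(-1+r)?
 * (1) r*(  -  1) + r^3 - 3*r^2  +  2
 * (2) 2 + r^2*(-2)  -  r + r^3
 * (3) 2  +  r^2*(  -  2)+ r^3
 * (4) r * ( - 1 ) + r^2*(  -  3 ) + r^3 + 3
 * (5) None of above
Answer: 2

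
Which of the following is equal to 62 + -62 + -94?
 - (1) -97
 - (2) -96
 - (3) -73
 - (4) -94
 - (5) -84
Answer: 4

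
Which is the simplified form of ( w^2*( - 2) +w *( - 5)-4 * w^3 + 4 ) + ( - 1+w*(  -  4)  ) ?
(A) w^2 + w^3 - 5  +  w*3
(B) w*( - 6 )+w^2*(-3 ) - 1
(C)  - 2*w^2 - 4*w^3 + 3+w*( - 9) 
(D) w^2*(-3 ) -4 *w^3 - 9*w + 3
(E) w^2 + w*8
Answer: C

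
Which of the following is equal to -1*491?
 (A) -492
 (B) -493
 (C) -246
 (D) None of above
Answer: D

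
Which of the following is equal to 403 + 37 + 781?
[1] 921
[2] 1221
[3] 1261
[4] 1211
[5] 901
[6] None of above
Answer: 2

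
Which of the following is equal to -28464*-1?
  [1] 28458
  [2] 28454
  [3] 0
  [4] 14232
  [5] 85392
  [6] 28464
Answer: 6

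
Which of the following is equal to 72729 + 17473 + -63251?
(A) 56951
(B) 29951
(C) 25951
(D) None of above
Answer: D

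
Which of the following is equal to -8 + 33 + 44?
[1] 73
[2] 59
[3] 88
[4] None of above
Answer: 4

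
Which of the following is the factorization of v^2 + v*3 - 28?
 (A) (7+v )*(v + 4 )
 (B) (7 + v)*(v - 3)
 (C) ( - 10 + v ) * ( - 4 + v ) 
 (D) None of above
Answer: D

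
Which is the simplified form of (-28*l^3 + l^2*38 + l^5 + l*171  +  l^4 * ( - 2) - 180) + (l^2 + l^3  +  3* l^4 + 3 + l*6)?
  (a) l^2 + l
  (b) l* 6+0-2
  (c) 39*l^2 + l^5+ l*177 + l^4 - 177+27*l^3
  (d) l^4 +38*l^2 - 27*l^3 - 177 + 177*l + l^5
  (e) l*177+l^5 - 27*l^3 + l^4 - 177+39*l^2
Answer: e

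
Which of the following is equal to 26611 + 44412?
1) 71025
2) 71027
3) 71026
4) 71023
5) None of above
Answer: 4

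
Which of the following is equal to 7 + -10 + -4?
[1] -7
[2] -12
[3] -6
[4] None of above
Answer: 1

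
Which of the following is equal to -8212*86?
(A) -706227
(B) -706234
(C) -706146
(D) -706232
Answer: D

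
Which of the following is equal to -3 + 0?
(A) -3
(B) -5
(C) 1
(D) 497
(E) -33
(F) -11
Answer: A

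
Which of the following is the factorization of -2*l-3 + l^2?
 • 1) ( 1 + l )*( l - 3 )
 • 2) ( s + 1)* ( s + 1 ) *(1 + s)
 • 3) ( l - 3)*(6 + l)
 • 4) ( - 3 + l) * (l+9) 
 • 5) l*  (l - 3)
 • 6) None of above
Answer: 1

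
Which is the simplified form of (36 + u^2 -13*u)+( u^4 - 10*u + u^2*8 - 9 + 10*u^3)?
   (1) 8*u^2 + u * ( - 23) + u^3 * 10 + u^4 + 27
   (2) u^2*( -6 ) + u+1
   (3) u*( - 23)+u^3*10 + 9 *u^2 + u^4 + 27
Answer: 3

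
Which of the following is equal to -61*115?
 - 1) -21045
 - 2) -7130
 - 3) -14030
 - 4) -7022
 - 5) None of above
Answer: 5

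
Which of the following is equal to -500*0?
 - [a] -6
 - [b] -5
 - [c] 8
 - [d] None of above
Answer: d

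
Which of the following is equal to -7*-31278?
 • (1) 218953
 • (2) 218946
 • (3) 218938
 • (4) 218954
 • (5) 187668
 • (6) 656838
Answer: 2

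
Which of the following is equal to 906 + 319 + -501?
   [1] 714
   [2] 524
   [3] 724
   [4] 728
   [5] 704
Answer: 3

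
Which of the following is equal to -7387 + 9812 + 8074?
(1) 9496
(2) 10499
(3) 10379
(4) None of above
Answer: 2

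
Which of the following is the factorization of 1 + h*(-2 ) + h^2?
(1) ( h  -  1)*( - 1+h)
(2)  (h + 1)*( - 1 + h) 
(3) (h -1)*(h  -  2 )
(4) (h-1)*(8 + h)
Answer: 1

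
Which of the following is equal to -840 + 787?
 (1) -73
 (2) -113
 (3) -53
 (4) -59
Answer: 3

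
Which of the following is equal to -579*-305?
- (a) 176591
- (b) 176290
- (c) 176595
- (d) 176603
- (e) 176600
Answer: c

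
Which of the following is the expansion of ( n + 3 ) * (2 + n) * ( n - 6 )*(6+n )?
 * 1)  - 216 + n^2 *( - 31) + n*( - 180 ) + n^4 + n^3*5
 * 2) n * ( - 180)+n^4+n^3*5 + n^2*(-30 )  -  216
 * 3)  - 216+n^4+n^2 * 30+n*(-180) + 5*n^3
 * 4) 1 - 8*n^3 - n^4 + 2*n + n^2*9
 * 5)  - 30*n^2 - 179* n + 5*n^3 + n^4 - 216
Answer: 2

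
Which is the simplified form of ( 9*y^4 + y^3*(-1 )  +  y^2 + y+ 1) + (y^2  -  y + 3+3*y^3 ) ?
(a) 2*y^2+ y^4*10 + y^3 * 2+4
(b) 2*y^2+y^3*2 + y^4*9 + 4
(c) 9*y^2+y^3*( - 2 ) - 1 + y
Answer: b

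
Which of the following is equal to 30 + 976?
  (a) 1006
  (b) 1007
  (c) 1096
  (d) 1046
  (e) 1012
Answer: a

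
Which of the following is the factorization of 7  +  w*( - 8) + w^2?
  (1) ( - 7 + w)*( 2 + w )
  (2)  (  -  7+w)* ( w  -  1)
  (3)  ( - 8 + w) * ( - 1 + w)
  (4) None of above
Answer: 2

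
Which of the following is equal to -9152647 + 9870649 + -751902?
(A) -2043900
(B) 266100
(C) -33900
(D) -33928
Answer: C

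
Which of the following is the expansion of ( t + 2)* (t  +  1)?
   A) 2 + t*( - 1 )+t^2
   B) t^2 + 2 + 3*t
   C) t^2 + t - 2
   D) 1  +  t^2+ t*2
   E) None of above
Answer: B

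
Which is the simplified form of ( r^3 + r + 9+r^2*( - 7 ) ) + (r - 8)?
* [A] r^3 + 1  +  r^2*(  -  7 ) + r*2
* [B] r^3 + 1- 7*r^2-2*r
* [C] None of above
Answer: A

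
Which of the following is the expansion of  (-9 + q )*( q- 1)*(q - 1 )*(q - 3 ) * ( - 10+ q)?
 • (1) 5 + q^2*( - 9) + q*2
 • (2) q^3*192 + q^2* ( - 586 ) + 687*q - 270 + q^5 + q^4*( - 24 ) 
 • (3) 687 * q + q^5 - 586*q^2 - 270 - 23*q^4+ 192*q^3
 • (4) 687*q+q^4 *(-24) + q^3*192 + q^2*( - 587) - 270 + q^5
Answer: 2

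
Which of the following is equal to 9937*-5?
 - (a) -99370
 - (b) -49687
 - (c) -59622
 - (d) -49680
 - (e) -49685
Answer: e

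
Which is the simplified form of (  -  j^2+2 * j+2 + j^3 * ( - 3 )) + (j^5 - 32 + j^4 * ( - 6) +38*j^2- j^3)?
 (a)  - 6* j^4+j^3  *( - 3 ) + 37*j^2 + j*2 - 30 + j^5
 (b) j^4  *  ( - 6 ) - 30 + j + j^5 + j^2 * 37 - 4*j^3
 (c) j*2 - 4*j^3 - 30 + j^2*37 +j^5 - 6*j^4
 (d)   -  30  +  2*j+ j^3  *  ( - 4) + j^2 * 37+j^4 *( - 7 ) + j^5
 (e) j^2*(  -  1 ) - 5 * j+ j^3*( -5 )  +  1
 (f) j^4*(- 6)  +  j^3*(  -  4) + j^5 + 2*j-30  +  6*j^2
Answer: c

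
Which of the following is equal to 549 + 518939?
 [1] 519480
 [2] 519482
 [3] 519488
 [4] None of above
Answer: 3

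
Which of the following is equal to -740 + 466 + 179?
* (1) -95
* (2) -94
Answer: 1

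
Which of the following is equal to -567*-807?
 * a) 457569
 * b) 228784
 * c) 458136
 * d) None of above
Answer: a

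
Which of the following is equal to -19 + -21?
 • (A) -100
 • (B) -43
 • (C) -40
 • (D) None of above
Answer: C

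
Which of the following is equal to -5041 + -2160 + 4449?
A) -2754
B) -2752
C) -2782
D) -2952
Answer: B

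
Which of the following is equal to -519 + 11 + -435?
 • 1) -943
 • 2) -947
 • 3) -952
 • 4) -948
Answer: 1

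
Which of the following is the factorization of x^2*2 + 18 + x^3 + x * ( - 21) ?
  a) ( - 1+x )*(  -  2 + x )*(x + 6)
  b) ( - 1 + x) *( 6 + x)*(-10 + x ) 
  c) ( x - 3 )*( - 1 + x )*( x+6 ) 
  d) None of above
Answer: c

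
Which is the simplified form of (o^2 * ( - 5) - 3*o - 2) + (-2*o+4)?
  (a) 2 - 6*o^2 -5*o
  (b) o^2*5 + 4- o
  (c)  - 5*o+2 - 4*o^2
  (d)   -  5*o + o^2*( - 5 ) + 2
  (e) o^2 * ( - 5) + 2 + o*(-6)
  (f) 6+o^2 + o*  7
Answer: d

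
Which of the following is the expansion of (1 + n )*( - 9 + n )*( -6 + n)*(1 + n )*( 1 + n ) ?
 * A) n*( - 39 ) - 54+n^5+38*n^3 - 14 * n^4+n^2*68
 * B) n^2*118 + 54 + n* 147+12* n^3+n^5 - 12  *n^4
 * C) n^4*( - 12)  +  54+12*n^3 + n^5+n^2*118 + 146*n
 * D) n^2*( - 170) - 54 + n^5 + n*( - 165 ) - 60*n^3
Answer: B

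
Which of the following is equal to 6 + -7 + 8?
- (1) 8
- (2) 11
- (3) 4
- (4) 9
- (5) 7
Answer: 5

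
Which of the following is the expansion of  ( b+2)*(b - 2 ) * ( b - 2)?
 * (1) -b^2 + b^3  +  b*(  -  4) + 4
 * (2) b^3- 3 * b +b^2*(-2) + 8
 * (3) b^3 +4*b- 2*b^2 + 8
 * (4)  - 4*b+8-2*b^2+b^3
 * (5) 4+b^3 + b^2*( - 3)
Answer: 4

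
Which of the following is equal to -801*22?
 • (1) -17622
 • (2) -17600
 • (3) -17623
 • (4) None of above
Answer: 1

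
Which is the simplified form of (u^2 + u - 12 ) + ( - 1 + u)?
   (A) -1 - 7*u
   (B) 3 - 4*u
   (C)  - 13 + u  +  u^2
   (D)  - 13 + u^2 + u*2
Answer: D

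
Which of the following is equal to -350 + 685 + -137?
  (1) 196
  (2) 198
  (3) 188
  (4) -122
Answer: 2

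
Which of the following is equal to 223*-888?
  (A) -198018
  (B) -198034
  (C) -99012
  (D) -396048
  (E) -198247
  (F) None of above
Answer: F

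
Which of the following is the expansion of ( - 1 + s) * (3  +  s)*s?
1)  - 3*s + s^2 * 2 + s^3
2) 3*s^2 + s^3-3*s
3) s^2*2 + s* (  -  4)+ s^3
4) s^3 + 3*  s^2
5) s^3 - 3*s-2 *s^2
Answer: 1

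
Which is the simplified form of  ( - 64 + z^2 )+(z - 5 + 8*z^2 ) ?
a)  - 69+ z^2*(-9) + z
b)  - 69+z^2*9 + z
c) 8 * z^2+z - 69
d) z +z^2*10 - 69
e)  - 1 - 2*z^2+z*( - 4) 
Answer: b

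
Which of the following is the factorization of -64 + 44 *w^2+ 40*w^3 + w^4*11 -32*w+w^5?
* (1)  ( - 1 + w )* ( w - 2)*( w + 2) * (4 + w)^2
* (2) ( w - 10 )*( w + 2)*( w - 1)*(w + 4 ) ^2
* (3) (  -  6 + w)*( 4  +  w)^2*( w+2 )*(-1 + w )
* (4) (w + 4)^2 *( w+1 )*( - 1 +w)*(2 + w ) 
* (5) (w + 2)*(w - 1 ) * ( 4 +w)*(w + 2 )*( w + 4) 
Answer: 5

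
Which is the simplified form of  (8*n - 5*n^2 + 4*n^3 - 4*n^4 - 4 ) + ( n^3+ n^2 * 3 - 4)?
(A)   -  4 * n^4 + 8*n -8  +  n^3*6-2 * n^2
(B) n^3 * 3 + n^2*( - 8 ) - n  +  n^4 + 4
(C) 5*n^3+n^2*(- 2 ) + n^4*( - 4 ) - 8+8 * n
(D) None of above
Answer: C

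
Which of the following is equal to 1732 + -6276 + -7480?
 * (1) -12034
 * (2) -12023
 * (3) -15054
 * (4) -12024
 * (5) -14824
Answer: 4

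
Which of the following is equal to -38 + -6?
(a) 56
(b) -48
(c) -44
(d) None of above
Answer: c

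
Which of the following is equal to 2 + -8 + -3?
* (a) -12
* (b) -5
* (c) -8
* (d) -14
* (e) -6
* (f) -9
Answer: f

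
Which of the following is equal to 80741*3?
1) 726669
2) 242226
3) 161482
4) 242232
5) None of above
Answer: 5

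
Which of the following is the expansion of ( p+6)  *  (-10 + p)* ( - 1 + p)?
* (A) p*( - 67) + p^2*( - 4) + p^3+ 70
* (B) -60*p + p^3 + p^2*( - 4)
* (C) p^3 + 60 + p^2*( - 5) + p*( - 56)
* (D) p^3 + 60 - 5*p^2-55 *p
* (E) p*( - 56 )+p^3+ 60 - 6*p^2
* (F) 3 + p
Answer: C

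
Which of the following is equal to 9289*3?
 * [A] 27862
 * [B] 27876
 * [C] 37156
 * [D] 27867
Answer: D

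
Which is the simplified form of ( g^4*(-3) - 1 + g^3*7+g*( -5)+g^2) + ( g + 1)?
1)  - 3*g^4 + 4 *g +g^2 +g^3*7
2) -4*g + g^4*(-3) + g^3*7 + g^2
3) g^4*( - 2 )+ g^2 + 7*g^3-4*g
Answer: 2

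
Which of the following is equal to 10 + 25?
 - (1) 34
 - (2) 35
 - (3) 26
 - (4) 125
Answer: 2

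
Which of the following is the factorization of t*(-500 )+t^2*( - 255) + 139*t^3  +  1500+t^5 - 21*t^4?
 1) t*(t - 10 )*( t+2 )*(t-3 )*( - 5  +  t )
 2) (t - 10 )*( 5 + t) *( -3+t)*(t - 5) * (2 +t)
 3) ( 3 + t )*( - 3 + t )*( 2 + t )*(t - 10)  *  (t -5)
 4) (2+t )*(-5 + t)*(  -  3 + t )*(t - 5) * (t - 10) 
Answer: 4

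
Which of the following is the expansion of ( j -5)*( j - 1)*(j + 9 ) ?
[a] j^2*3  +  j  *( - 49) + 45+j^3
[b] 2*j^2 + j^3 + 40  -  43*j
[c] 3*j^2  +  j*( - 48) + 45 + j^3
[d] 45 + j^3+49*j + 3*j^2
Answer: a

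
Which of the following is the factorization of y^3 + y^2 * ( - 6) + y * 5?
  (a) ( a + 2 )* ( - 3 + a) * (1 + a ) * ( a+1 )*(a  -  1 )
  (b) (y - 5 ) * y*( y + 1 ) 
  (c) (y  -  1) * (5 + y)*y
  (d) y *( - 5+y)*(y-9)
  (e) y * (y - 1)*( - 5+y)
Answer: e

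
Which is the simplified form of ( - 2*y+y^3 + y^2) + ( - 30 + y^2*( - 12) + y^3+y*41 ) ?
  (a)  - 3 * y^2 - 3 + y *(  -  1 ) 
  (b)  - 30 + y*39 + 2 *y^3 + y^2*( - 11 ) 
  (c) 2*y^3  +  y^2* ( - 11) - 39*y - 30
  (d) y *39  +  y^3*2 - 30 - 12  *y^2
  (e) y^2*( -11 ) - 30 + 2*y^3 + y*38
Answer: b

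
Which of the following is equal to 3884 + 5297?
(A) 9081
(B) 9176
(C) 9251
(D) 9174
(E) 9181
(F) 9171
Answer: E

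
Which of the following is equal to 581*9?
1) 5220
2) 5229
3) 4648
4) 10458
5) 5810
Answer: 2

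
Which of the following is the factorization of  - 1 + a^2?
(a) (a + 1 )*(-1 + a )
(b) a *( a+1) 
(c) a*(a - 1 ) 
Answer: a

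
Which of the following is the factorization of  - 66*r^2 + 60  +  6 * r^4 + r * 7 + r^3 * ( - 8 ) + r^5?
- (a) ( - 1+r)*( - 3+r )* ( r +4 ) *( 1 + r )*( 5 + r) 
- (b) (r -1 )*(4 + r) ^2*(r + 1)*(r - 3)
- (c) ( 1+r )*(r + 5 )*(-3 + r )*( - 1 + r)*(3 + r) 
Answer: a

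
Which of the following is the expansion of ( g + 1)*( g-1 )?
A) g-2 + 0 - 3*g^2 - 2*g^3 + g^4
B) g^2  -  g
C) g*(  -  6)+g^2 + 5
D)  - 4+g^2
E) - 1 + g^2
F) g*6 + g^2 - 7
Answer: E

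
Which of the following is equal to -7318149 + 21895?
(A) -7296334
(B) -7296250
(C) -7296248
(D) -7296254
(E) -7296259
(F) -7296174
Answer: D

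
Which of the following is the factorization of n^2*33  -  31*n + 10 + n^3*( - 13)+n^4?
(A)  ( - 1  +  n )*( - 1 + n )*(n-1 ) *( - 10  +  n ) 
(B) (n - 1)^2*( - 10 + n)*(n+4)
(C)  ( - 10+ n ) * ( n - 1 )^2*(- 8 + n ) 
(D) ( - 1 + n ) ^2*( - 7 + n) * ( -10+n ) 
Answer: A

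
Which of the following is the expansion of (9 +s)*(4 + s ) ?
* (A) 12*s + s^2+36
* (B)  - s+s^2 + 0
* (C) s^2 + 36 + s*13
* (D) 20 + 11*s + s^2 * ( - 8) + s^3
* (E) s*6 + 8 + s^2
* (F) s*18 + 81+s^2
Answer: C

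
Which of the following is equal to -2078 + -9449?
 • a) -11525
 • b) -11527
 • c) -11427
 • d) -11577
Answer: b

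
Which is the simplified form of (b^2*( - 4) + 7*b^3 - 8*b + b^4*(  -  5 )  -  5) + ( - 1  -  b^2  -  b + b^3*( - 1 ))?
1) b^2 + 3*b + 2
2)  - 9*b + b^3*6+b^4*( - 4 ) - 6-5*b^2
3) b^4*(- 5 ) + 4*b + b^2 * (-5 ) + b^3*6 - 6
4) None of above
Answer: 4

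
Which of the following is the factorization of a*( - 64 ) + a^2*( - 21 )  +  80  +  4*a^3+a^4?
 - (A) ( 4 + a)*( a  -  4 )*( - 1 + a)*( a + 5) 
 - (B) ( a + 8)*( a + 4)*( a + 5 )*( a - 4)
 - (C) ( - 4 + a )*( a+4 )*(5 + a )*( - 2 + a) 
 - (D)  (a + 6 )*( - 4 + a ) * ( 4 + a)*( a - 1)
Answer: A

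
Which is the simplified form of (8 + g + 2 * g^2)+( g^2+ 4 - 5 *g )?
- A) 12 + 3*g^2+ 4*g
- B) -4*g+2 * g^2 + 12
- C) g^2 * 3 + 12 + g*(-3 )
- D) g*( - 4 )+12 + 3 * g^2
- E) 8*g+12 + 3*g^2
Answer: D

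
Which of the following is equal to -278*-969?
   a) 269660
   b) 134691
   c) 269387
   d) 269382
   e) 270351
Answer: d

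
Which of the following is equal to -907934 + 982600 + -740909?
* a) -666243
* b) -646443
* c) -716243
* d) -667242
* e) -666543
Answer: a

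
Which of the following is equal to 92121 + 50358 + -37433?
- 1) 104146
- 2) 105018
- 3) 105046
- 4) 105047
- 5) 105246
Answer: 3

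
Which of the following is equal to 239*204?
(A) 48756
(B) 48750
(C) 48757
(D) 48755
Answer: A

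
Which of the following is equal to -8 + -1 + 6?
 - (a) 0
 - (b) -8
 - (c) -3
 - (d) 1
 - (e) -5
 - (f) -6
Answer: c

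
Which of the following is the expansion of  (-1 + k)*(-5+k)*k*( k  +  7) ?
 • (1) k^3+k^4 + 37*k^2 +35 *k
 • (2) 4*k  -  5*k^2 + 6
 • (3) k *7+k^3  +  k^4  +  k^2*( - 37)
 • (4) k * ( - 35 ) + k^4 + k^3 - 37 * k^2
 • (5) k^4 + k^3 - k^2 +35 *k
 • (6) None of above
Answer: 6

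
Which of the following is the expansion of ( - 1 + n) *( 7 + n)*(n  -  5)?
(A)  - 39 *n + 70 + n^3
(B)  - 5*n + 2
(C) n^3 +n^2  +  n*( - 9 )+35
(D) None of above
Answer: D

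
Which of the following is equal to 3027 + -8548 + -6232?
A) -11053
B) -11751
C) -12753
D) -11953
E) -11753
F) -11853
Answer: E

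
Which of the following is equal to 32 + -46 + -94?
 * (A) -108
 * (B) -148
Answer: A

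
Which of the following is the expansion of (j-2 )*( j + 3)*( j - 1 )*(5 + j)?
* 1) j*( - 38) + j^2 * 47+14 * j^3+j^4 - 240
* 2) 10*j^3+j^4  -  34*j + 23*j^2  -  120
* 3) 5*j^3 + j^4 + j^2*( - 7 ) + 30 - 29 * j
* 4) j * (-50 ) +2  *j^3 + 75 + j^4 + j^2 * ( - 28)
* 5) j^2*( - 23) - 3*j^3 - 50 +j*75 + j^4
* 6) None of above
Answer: 3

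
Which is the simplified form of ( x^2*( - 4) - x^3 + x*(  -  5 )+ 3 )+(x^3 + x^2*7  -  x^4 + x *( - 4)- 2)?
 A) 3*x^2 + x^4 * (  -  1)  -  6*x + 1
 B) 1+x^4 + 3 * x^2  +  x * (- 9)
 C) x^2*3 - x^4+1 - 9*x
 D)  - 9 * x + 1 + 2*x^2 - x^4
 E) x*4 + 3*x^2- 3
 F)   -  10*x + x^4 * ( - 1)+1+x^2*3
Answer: C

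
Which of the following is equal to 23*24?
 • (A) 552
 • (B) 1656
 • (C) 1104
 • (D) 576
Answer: A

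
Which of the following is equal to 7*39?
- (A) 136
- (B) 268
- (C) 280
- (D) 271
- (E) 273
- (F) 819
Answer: E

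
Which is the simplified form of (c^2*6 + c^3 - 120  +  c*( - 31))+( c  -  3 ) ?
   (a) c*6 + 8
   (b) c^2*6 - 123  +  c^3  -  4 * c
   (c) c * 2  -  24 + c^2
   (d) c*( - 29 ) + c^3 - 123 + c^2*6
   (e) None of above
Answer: e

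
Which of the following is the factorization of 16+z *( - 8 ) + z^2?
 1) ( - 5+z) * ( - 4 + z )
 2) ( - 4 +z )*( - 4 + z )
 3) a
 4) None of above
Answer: 2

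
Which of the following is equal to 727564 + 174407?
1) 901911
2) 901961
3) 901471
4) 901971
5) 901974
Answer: 4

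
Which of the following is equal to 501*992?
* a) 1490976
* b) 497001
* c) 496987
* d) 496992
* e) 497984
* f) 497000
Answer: d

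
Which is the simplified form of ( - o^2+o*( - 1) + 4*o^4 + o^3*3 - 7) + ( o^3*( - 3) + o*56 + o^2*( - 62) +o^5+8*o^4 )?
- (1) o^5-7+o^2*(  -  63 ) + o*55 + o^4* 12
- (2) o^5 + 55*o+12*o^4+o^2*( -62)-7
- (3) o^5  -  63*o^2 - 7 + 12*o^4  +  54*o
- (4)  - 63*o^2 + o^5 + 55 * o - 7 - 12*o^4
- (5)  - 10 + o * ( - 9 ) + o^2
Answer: 1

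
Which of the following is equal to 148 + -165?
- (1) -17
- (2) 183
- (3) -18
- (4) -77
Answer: 1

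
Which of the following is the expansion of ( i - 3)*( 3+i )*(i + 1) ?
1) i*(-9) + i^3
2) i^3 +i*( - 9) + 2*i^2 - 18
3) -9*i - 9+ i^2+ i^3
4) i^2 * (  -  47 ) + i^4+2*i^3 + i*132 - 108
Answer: 3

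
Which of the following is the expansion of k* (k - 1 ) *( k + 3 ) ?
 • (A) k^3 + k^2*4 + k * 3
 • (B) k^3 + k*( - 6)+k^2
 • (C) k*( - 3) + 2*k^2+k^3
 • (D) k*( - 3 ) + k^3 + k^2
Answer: C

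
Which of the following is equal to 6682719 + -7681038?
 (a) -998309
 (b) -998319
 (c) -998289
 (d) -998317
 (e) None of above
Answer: b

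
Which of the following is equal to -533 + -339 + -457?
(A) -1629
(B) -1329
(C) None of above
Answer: B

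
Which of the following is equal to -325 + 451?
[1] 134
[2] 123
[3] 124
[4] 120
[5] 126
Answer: 5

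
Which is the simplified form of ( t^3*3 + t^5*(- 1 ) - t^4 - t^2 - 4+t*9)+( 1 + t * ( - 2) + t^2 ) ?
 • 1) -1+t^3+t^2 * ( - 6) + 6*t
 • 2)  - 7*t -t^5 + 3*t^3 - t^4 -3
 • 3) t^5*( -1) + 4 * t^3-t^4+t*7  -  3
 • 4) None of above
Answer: 4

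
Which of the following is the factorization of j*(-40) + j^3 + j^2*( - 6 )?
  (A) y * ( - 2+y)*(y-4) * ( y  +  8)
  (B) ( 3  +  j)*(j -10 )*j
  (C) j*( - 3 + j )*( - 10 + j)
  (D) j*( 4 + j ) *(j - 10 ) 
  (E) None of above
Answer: D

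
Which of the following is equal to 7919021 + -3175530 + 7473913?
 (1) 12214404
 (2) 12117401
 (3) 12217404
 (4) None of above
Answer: 3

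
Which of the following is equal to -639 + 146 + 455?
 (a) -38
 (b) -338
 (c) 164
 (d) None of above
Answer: a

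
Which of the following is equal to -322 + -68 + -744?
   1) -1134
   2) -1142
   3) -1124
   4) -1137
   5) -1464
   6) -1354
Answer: 1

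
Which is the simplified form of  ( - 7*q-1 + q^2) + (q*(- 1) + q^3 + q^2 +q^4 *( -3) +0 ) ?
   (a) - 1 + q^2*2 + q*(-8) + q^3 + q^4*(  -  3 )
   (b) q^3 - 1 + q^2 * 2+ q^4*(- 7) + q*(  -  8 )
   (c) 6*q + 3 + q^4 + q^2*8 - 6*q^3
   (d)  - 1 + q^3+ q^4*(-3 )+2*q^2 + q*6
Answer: a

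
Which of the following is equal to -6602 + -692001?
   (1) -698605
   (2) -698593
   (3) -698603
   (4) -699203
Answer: 3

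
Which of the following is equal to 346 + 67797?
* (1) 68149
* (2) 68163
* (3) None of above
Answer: 3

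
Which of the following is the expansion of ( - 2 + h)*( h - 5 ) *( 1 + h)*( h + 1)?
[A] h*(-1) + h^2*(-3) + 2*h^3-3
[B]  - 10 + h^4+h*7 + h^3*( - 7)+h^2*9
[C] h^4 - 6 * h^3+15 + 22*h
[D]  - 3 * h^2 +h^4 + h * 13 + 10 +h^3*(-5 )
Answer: D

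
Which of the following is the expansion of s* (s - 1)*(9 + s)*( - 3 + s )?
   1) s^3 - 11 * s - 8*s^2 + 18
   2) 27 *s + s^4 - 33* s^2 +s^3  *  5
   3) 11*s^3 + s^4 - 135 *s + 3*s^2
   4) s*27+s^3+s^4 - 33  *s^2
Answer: 2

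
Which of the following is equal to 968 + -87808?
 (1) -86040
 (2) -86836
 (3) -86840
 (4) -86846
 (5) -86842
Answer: 3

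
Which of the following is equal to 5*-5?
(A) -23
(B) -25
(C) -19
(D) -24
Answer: B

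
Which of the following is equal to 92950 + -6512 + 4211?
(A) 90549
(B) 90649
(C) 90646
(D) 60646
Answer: B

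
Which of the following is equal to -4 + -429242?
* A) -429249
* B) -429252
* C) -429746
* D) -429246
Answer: D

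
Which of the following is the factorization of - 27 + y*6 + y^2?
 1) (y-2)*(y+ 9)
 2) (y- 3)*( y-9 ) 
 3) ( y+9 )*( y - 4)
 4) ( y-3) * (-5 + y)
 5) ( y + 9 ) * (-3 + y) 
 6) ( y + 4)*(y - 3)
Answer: 5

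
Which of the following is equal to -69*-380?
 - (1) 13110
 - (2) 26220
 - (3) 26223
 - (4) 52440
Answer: 2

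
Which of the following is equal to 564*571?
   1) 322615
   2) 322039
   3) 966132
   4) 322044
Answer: 4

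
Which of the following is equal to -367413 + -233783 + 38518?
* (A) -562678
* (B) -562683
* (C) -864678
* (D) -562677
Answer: A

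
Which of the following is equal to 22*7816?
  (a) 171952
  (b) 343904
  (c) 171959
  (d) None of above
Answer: a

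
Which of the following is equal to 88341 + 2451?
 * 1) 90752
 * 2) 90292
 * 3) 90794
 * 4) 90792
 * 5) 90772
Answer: 4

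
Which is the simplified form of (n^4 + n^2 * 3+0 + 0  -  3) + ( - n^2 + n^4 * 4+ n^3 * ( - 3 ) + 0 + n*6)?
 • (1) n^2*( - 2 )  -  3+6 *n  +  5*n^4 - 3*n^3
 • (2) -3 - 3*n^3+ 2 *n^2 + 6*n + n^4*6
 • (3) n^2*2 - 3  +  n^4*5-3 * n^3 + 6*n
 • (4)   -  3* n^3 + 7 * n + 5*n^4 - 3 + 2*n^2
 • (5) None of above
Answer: 3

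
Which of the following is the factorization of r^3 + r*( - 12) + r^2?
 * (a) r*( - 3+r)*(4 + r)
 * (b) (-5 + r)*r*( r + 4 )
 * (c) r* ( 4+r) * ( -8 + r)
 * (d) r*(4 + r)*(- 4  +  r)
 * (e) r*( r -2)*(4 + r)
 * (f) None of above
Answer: a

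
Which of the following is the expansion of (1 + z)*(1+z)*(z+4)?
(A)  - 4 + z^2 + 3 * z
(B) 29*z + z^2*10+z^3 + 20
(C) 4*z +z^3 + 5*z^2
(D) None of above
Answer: D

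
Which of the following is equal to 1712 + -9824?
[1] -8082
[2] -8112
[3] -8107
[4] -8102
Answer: 2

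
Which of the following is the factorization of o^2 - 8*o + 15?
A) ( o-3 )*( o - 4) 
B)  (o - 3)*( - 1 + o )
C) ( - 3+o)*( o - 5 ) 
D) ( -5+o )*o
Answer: C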